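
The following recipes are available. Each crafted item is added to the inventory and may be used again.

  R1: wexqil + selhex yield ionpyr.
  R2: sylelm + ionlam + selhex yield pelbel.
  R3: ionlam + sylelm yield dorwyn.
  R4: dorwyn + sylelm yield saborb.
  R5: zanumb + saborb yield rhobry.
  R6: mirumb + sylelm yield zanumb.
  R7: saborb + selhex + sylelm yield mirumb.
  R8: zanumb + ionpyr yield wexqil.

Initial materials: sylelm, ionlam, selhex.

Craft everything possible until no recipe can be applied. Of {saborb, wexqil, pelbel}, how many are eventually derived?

2

sylelm + ionlam + selhex → pelbel (R2).
Using R3, ionlam and sylelm make dorwyn.
Using R4, dorwyn and sylelm make saborb.
saborb: reached.
wexqil would need zanumb and ionpyr (R8), but ionpyr is never obtained.
pelbel: reached.
Reached: saborb and pelbel — 2 of the 3.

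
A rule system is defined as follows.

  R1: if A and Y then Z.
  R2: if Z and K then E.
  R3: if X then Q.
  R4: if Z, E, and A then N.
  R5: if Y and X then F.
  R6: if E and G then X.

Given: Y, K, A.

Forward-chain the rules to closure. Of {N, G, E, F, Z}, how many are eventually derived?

A and Y hold, so Z follows (R1).
Z and K hold, so E follows (R2).
From Z, E, and A, R4 gives N.
N: reached.
No rule produces G, and it is not given.
E: reached.
F would need Y and X (R5), but X is never established.
Z: reached.
Reached: N, E, and Z — 3 of the 5.

3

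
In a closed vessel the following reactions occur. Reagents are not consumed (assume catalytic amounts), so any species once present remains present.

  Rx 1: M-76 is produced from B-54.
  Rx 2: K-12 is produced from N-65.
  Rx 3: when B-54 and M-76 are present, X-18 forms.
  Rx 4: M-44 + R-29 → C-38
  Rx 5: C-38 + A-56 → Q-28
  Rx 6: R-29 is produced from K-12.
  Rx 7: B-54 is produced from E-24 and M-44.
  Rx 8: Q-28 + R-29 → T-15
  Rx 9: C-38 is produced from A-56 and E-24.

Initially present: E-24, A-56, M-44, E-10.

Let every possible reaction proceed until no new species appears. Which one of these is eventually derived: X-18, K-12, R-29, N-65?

E-24 and M-44 present → B-54 forms (Rx 7).
B-54 present → M-76 forms (Rx 1).
B-54 and M-76 present → X-18 forms (Rx 3).
R-29 would need K-12 (Rx 6), but K-12 never forms. No rule produces N-65, and it is not given. K-12 would need N-65 (Rx 2), but N-65 never forms.

X-18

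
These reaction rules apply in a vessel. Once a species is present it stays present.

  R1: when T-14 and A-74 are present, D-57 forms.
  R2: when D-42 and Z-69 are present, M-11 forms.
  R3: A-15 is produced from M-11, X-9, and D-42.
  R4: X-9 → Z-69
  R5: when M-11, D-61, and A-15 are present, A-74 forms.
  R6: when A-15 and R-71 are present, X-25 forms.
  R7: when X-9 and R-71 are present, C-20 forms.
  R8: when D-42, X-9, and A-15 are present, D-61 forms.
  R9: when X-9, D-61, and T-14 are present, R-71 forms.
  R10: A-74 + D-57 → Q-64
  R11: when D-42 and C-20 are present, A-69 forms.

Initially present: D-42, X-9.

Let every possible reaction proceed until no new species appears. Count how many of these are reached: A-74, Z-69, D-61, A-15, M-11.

X-9 present → Z-69 forms (R4).
D-42 and Z-69 present → M-11 forms (R2).
M-11, X-9, and D-42 present → A-15 forms (R3).
D-42, X-9, and A-15 present → D-61 forms (R8).
M-11, D-61, and A-15 present → A-74 forms (R5).
A-74: reached.
Z-69: reached.
D-61: reached.
A-15: reached.
M-11: reached.
All 5 are reached.

5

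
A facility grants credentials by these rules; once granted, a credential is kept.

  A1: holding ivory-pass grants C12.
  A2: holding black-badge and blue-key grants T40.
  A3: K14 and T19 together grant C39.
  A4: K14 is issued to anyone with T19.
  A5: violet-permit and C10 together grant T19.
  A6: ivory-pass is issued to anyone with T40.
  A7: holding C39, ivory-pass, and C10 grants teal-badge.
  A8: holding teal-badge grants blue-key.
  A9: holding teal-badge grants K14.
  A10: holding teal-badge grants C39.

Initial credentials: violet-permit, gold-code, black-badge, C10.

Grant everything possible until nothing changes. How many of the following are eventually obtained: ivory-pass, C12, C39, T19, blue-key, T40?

Holding violet-permit and C10 grants T19 (A5).
Holding T19 grants K14 (A4).
Holding K14 and T19 grants C39 (A3).
ivory-pass would need T40 (A6), but T40 is never granted.
C12 would need ivory-pass (A1), but ivory-pass is never granted.
C39: reached.
T19: reached.
blue-key would need teal-badge (A8), but teal-badge is never granted.
T40 would need black-badge and blue-key (A2), but blue-key is never granted.
Reached: C39 and T19 — 2 of the 6.

2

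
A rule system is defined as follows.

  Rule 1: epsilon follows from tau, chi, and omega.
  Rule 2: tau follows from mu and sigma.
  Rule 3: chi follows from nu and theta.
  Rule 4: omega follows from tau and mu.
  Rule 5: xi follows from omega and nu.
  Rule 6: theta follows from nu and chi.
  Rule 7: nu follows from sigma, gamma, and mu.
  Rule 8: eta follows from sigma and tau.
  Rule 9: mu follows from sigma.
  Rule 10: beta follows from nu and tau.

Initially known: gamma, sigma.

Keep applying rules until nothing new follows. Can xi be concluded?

Yes

From sigma, Rule 9 gives mu.
sigma, gamma, and mu hold, so nu follows (Rule 7).
mu and sigma hold, so tau follows (Rule 2).
tau and mu hold, so omega follows (Rule 4).
From omega and nu, Rule 5 gives xi.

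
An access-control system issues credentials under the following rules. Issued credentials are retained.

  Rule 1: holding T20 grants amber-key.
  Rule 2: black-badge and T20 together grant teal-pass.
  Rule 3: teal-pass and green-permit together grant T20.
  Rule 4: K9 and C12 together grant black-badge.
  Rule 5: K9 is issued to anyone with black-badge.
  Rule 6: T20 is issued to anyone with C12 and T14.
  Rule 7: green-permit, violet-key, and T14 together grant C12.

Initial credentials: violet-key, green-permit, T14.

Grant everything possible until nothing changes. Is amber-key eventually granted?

Holding green-permit, violet-key, and T14 grants C12 (Rule 7).
Holding C12 and T14 grants T20 (Rule 6).
Holding T20 grants amber-key (Rule 1).

Yes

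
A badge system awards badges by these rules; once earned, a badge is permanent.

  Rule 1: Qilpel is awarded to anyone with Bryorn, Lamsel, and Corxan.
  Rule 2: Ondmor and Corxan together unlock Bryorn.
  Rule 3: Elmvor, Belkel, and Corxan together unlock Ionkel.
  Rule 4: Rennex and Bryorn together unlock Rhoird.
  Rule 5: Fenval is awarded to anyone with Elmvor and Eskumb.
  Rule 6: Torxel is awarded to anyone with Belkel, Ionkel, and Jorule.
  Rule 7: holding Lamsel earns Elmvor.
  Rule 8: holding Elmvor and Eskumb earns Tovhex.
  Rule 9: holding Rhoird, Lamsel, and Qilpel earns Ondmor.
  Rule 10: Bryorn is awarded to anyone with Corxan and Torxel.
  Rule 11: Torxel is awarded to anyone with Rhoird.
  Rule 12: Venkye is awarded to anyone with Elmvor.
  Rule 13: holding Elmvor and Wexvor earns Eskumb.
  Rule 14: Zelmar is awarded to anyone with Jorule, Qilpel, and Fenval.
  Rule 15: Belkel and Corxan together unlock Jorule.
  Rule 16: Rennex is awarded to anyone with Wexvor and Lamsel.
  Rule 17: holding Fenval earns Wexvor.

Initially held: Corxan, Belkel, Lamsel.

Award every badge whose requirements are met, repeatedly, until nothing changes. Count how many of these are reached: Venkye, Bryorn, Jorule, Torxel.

4

With Lamsel, Elmvor is earned (Rule 7).
With Belkel and Corxan, Jorule is earned (Rule 15).
With Elmvor, Venkye is earned (Rule 12).
With Elmvor, Belkel, and Corxan, Ionkel is earned (Rule 3).
With Belkel, Ionkel, and Jorule, Torxel is earned (Rule 6).
With Corxan and Torxel, Bryorn is earned (Rule 10).
Venkye: reached.
Bryorn: reached.
Jorule: reached.
Torxel: reached.
All 4 are reached.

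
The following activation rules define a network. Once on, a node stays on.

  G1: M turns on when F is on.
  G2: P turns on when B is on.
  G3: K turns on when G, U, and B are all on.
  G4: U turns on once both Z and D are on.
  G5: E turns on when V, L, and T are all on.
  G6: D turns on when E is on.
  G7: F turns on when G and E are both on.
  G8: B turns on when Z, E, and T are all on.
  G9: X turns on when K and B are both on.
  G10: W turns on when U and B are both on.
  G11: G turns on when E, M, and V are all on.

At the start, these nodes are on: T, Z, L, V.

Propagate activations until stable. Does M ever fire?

No

M would need F (G1), but F never turns on.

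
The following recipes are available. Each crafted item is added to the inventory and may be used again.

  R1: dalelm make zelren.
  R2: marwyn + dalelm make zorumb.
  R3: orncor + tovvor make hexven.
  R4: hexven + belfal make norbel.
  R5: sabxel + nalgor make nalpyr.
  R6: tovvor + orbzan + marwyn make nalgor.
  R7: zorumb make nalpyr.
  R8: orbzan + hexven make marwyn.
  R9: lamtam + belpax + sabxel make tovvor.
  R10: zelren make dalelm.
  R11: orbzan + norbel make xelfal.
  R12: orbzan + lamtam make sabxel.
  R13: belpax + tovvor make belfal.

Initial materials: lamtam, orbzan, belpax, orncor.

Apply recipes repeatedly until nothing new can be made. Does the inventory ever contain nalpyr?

Yes

orbzan + lamtam → sabxel (R12).
Using R9, lamtam, belpax, and sabxel make tovvor.
orncor + tovvor → hexven (R3).
Using R8, orbzan and hexven make marwyn.
tovvor + orbzan + marwyn → nalgor (R6).
Using R5, sabxel and nalgor make nalpyr.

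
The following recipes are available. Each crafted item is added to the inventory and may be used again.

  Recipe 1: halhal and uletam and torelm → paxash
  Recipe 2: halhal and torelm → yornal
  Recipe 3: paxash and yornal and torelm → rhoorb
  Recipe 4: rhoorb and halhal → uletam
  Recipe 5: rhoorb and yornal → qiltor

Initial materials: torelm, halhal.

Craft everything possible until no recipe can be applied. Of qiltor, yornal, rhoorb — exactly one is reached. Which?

halhal and torelm → yornal (Recipe 2).
rhoorb would need paxash, yornal, and torelm (Recipe 3), but paxash is never obtained. qiltor would need rhoorb and yornal (Recipe 5), but rhoorb is never obtained.

yornal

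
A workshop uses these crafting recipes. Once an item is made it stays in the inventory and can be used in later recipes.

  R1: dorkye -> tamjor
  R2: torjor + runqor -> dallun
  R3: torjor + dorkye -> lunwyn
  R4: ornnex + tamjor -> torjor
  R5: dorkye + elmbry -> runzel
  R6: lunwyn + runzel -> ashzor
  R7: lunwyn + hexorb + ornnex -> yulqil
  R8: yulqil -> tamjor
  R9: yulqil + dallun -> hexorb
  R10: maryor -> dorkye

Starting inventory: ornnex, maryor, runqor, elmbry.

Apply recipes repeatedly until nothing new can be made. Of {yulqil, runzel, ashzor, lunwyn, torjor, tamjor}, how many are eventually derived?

maryor -> dorkye (R10).
Using R5, dorkye and elmbry make runzel.
dorkye -> tamjor (R1).
Using R4, ornnex and tamjor make torjor.
Using R3, torjor and dorkye make lunwyn.
Using R6, lunwyn and runzel make ashzor.
yulqil would need lunwyn, hexorb, and ornnex (R7), but hexorb is never obtained.
runzel: reached.
ashzor: reached.
lunwyn: reached.
torjor: reached.
tamjor: reached.
Reached: runzel, ashzor, lunwyn, torjor, and tamjor — 5 of the 6.

5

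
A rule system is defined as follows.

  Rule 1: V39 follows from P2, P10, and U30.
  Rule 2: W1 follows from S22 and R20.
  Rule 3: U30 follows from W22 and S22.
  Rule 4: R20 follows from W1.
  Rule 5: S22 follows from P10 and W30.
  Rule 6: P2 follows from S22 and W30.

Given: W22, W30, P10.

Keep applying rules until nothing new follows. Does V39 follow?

P10 and W30 hold, so S22 follows (Rule 5).
W22 and S22 hold, so U30 follows (Rule 3).
S22 and W30 hold, so P2 follows (Rule 6).
From P2, P10, and U30, Rule 1 gives V39.

Yes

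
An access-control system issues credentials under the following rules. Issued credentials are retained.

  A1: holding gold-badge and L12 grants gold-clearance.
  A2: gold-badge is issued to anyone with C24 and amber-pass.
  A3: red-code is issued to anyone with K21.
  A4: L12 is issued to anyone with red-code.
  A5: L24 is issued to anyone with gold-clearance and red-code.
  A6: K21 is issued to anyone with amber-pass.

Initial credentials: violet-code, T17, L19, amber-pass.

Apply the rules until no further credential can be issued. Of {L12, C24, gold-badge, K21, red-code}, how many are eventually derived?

Holding amber-pass grants K21 (A6).
Holding K21 grants red-code (A3).
Holding red-code grants L12 (A4).
L12: reached.
No rule produces C24, and it is not given.
gold-badge would need C24 and amber-pass (A2), but C24 is never granted.
K21: reached.
red-code: reached.
Reached: L12, K21, and red-code — 3 of the 5.

3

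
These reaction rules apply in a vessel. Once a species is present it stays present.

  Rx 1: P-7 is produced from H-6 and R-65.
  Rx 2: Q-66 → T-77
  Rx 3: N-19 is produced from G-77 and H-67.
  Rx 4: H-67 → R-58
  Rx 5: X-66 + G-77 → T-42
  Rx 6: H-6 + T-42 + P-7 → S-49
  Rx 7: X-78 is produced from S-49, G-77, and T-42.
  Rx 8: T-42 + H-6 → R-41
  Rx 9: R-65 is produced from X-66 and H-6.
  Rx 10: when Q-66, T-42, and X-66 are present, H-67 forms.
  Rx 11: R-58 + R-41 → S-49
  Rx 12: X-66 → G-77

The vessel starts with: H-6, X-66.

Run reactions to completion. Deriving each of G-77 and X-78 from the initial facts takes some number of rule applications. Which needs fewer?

G-77

G-77: X-66 present → G-77 forms (Rx 12). [1 rule application]
X-78: X-66 and H-6 present → R-65 forms (Rx 9). X-66 present → G-77 forms (Rx 12). H-6 and R-65 present → P-7 forms (Rx 1). X-66 and G-77 present → T-42 forms (Rx 5). H-6, T-42, and P-7 present → S-49 forms (Rx 6). S-49, G-77, and T-42 present → X-78 forms (Rx 7). [6 rule applications]
G-77 needs fewer.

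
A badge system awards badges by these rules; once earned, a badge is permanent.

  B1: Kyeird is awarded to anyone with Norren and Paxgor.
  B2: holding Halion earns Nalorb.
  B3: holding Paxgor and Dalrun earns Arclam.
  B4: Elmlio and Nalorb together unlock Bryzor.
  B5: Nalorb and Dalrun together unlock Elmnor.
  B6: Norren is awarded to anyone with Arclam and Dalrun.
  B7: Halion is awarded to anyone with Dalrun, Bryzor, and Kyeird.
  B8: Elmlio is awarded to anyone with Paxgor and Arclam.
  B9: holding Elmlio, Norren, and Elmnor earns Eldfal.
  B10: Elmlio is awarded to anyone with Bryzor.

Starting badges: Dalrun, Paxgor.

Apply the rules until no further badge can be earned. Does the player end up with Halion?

Halion would need Dalrun, Bryzor, and Kyeird (B7), but Bryzor is never earned.

No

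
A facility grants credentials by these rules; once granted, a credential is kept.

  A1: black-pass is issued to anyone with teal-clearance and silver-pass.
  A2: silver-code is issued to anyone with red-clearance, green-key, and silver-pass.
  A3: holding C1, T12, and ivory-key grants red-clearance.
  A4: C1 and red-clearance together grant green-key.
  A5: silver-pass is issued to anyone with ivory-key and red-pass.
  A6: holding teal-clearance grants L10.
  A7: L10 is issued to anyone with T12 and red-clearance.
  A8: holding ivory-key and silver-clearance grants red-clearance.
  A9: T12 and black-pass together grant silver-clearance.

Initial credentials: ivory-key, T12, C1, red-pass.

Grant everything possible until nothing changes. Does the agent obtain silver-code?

Yes

Holding ivory-key and red-pass grants silver-pass (A5).
Holding C1, T12, and ivory-key grants red-clearance (A3).
Holding C1 and red-clearance grants green-key (A4).
Holding red-clearance, green-key, and silver-pass grants silver-code (A2).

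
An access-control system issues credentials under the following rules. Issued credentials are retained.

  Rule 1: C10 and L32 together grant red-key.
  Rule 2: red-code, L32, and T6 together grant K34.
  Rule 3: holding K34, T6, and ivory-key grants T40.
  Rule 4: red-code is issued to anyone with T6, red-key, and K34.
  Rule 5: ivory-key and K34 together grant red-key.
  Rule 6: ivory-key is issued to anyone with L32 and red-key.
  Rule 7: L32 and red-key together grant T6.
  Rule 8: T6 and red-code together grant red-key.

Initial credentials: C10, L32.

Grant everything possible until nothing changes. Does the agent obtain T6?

Yes

Holding C10 and L32 grants red-key (Rule 1).
Holding L32 and red-key grants T6 (Rule 7).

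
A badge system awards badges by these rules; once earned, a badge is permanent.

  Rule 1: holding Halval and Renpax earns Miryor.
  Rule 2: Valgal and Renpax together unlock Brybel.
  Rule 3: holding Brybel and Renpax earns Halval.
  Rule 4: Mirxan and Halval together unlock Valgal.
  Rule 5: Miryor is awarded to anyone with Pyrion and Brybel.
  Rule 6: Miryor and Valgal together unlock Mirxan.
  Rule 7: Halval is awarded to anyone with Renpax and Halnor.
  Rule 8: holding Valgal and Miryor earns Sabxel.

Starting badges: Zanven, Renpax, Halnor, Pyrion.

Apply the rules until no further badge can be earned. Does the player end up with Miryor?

Yes

With Renpax and Halnor, Halval is earned (Rule 7).
With Halval and Renpax, Miryor is earned (Rule 1).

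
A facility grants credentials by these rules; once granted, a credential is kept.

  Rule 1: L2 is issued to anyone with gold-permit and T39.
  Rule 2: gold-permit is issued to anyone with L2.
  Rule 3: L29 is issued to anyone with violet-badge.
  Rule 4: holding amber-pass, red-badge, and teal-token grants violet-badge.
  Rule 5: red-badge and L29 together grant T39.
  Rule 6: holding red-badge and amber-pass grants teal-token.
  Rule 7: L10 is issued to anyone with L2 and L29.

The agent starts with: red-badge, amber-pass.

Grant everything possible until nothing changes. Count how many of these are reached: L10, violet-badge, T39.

2

Holding red-badge and amber-pass grants teal-token (Rule 6).
Holding amber-pass, red-badge, and teal-token grants violet-badge (Rule 4).
Holding violet-badge grants L29 (Rule 3).
Holding red-badge and L29 grants T39 (Rule 5).
L10 would need L2 and L29 (Rule 7), but L2 is never granted.
violet-badge: reached.
T39: reached.
Reached: violet-badge and T39 — 2 of the 3.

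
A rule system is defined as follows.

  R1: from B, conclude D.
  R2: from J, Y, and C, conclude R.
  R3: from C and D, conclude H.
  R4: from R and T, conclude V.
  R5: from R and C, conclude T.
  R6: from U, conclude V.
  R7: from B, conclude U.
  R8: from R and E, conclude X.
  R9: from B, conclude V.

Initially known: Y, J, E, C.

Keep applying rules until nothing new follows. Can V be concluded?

Yes

J, Y, and C hold, so R follows (R2).
R and C hold, so T follows (R5).
From R and T, R4 gives V.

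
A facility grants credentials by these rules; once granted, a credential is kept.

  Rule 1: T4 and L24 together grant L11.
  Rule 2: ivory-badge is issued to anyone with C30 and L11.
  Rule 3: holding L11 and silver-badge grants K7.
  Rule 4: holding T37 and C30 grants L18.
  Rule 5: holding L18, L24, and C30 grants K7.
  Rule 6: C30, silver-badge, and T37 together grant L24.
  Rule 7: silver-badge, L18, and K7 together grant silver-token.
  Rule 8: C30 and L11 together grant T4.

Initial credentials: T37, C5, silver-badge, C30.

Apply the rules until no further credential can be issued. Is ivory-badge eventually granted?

No

ivory-badge would need C30 and L11 (Rule 2), but L11 is never granted.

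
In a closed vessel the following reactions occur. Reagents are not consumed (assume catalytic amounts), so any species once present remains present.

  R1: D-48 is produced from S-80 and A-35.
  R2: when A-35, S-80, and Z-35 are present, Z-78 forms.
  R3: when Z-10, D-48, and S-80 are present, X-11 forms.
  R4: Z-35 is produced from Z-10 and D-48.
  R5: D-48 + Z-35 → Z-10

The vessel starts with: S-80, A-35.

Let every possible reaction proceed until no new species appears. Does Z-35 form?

No

Z-35 would need Z-10 and D-48 (R4), but Z-10 never forms.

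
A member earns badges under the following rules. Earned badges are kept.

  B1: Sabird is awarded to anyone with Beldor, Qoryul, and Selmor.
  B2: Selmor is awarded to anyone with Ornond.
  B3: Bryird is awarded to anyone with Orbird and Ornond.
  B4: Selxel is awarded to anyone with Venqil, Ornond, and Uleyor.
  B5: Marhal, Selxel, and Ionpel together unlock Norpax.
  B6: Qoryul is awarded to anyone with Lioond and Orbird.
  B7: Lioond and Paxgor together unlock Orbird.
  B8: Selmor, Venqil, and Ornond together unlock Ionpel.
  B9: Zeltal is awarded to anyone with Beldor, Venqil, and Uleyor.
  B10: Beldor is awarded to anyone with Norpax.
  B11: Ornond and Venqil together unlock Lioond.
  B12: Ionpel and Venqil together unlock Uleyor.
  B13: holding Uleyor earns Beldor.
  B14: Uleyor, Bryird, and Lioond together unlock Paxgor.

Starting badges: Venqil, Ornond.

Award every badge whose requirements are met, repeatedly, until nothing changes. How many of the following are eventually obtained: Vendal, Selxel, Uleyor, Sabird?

2

With Ornond, Selmor is earned (B2).
With Selmor, Venqil, and Ornond, Ionpel is earned (B8).
With Ionpel and Venqil, Uleyor is earned (B12).
With Venqil, Ornond, and Uleyor, Selxel is earned (B4).
No rule produces Vendal, and it is not given.
Selxel: reached.
Uleyor: reached.
Sabird would need Beldor, Qoryul, and Selmor (B1), but Qoryul is never earned.
Reached: Selxel and Uleyor — 2 of the 4.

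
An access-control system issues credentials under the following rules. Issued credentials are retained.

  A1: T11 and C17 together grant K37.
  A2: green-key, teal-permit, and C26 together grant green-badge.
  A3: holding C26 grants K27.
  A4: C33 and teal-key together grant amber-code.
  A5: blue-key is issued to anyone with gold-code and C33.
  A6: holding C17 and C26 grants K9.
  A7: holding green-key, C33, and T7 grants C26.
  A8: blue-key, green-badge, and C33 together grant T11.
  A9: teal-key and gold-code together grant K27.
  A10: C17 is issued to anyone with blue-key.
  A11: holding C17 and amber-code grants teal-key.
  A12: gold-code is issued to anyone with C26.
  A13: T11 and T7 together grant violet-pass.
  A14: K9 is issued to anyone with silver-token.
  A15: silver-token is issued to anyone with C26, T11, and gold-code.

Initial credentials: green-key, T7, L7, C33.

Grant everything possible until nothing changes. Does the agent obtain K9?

Holding green-key, C33, and T7 grants C26 (A7).
Holding C26 grants gold-code (A12).
Holding gold-code and C33 grants blue-key (A5).
Holding blue-key grants C17 (A10).
Holding C17 and C26 grants K9 (A6).

Yes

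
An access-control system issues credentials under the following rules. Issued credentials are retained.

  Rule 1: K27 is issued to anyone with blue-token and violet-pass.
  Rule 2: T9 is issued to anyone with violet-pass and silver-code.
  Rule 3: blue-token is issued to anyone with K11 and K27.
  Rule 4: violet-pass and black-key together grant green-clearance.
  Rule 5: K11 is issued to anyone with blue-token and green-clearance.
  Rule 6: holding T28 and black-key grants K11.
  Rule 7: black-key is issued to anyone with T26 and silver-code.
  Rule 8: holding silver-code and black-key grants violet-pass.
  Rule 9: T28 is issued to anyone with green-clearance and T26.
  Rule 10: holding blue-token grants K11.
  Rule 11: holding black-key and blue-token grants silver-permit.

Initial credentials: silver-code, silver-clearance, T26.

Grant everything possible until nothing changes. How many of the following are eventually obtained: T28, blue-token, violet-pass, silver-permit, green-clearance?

3

Holding T26 and silver-code grants black-key (Rule 7).
Holding silver-code and black-key grants violet-pass (Rule 8).
Holding violet-pass and black-key grants green-clearance (Rule 4).
Holding green-clearance and T26 grants T28 (Rule 9).
T28: reached.
blue-token would need K11 and K27 (Rule 3), but K27 is never granted.
violet-pass: reached.
silver-permit would need black-key and blue-token (Rule 11), but blue-token is never granted.
green-clearance: reached.
Reached: T28, violet-pass, and green-clearance — 3 of the 5.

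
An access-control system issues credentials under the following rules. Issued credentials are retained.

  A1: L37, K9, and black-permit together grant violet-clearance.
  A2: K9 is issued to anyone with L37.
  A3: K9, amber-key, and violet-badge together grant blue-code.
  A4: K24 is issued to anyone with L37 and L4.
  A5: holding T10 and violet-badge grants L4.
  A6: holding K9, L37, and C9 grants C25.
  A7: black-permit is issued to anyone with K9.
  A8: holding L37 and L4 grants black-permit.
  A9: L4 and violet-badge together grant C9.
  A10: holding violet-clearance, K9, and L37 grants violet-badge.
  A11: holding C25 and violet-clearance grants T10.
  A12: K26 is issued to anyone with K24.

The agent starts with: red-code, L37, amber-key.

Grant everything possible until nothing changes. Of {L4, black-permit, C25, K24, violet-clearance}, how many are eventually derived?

2

Holding L37 grants K9 (A2).
Holding K9 grants black-permit (A7).
Holding L37, K9, and black-permit grants violet-clearance (A1).
L4 would need T10 and violet-badge (A5), but T10 is never granted.
black-permit: reached.
C25 would need K9, L37, and C9 (A6), but C9 is never granted.
K24 would need L37 and L4 (A4), but L4 is never granted.
violet-clearance: reached.
Reached: black-permit and violet-clearance — 2 of the 5.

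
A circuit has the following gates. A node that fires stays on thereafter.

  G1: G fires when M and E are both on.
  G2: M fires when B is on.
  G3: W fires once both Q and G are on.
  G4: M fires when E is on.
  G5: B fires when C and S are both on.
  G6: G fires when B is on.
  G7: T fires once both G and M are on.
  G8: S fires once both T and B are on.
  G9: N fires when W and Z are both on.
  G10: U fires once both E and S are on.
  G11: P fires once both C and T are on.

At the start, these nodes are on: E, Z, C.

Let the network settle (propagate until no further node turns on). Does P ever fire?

Yes

G4: E on → M on.
M and E are on, so G fires (G1).
G7: G and M on → T on.
C and T are on, so P fires (G11).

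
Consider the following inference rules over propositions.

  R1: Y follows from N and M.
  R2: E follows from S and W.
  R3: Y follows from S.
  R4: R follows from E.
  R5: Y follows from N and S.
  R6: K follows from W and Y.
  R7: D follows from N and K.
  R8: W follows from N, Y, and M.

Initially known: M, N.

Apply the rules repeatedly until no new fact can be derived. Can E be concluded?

E would need S and W (R2), but S is never established.

No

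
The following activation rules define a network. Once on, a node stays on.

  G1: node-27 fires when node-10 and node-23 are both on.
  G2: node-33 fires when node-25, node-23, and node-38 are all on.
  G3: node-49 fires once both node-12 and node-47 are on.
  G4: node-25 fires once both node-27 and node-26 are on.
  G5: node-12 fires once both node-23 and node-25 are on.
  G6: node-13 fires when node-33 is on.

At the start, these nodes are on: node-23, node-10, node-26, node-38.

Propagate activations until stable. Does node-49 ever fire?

No

node-49 would need node-12 and node-47 (G3), but node-47 never turns on.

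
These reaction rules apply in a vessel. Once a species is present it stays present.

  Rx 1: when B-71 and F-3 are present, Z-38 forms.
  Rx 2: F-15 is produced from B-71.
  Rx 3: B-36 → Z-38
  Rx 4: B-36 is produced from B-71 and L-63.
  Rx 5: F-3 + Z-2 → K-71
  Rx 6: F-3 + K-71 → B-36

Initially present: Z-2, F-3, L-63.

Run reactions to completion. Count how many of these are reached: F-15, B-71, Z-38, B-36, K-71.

3

F-3 and Z-2 present → K-71 forms (Rx 5).
F-3 and K-71 present → B-36 forms (Rx 6).
B-36 present → Z-38 forms (Rx 3).
F-15 would need B-71 (Rx 2), but B-71 never forms.
No rule produces B-71, and it is not given.
Z-38: reached.
B-36: reached.
K-71: reached.
Reached: Z-38, B-36, and K-71 — 3 of the 5.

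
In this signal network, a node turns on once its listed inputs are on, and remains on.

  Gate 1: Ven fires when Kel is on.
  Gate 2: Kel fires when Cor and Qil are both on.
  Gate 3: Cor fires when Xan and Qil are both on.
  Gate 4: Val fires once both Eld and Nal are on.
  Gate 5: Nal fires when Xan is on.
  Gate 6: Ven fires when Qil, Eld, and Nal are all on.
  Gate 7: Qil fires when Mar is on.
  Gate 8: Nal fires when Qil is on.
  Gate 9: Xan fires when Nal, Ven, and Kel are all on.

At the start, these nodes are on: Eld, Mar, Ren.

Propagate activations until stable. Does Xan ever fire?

Xan would need Nal, Ven, and Kel (Gate 9), but Kel never turns on.

No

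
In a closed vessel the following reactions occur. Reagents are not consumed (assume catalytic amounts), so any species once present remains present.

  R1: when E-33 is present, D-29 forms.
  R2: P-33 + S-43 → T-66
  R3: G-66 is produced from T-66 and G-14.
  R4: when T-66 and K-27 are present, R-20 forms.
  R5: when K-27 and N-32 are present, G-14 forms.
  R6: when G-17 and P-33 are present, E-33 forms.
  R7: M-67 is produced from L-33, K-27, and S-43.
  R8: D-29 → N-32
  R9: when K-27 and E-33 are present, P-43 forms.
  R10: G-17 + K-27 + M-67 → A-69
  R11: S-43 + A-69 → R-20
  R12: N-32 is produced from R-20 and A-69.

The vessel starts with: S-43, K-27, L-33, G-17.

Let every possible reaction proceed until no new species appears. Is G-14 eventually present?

L-33, K-27, and S-43 present → M-67 forms (R7).
G-17, K-27, and M-67 present → A-69 forms (R10).
S-43 and A-69 present → R-20 forms (R11).
R-20 and A-69 present → N-32 forms (R12).
K-27 and N-32 present → G-14 forms (R5).

Yes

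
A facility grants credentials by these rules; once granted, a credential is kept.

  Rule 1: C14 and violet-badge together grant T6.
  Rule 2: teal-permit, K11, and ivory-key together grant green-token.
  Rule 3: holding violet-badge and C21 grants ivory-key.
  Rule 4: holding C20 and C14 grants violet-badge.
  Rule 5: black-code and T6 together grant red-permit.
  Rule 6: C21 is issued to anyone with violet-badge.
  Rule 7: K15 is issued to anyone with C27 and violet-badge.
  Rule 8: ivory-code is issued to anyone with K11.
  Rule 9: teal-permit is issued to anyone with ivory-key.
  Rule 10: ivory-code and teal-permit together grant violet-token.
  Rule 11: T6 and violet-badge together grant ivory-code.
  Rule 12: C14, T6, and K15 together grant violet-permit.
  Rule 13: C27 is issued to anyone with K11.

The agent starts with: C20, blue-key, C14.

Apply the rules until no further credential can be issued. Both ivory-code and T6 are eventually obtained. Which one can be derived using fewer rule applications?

T6: Holding C20 and C14 grants violet-badge (Rule 4). Holding C14 and violet-badge grants T6 (Rule 1). [2 rule applications]
ivory-code: Holding C20 and C14 grants violet-badge (Rule 4). Holding C14 and violet-badge grants T6 (Rule 1). Holding T6 and violet-badge grants ivory-code (Rule 11). [3 rule applications]
T6 needs fewer.

T6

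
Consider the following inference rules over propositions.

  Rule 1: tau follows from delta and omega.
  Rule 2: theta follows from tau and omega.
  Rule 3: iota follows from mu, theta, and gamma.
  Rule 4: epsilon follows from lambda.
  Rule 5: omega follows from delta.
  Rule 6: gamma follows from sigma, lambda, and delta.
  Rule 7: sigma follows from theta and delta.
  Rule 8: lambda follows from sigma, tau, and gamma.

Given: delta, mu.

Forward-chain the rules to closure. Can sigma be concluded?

Yes

delta holds, so omega follows (Rule 5).
delta and omega hold, so tau follows (Rule 1).
From tau and omega, Rule 2 gives theta.
From theta and delta, Rule 7 gives sigma.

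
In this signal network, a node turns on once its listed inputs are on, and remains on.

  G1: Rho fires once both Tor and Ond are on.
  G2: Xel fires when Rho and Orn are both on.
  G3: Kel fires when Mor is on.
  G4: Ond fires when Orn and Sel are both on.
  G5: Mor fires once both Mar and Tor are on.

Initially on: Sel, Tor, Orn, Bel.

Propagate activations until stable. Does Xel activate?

Yes

G4: Orn and Sel on → Ond on.
G1: Tor and Ond on → Rho on.
G2: Rho and Orn on → Xel on.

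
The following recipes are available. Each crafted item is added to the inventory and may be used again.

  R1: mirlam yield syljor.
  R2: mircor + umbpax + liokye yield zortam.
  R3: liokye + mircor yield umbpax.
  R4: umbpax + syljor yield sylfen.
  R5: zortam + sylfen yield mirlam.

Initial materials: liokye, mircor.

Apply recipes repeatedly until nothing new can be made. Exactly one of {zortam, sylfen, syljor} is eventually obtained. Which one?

zortam

Using R3, liokye and mircor make umbpax.
mircor + umbpax + liokye → zortam (R2).
syljor would need mirlam (R1), but mirlam is never obtained. sylfen would need umbpax and syljor (R4), but syljor is never obtained.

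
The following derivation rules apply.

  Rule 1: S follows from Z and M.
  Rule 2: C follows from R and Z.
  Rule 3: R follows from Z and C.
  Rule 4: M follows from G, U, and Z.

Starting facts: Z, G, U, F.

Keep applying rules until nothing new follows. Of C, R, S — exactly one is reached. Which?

From G, U, and Z, Rule 4 gives M.
From Z and M, Rule 1 gives S.
C would need R and Z (Rule 2), but R is never established. R would need Z and C (Rule 3), but C is never established.

S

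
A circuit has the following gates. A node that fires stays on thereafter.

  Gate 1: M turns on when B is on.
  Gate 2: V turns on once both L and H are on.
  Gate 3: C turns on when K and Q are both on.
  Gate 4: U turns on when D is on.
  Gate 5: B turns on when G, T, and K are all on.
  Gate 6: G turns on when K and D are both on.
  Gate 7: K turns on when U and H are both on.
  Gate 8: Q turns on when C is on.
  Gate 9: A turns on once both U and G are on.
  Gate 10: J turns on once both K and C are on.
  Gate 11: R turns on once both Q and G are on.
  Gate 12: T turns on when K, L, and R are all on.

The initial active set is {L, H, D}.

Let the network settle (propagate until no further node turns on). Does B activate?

B would need G, T, and K (Gate 5), but T never turns on.

No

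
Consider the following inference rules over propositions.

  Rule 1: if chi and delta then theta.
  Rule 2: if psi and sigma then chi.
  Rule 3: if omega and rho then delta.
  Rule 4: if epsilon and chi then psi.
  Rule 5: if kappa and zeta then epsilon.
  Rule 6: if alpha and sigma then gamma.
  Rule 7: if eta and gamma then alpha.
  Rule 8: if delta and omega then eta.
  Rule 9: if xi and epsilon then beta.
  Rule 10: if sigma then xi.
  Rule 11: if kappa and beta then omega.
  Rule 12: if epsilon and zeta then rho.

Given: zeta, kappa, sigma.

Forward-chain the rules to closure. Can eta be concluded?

Yes

From sigma, Rule 10 gives xi.
From kappa and zeta, Rule 5 gives epsilon.
xi and epsilon hold, so beta follows (Rule 9).
epsilon and zeta hold, so rho follows (Rule 12).
kappa and beta hold, so omega follows (Rule 11).
omega and rho hold, so delta follows (Rule 3).
delta and omega hold, so eta follows (Rule 8).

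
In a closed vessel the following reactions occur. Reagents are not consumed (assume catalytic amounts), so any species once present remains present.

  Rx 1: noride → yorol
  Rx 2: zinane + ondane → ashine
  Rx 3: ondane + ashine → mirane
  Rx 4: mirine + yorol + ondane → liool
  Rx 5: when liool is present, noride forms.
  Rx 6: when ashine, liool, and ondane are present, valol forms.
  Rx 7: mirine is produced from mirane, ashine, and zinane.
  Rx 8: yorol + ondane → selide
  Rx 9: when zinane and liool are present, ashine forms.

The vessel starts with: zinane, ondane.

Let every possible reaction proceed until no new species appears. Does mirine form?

zinane and ondane present → ashine forms (Rx 2).
ondane and ashine present → mirane forms (Rx 3).
mirane, ashine, and zinane present → mirine forms (Rx 7).

Yes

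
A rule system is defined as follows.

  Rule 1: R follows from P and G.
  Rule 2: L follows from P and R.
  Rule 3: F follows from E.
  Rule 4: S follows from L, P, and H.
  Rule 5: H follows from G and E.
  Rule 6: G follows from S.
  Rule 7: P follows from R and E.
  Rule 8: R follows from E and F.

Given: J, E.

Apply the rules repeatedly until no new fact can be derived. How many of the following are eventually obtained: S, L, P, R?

From E, Rule 3 gives F.
From E and F, Rule 8 gives R.
From R and E, Rule 7 gives P.
From P and R, Rule 2 gives L.
S would need L, P, and H (Rule 4), but H is never established.
L: reached.
P: reached.
R: reached.
Reached: L, P, and R — 3 of the 4.

3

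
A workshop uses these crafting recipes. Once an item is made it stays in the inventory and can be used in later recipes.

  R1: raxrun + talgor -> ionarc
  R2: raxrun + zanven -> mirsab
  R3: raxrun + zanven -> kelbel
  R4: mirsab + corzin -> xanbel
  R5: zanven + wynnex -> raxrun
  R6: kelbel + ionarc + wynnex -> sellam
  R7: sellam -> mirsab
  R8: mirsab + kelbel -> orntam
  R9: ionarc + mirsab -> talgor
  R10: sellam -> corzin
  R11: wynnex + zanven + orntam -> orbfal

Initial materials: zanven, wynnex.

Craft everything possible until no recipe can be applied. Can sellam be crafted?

sellam would need kelbel, ionarc, and wynnex (R6), but ionarc is never obtained.

No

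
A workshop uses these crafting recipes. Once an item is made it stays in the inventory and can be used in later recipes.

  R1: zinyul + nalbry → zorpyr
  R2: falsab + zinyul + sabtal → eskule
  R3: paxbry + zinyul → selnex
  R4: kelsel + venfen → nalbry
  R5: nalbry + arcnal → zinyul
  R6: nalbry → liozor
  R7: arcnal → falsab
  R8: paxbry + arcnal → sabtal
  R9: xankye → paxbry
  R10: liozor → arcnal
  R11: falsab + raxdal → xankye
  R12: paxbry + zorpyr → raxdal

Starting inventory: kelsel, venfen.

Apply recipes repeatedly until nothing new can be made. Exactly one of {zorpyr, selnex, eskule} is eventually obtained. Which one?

zorpyr

Using R4, kelsel and venfen make nalbry.
Using R6, nalbry makes liozor.
Using R10, liozor makes arcnal.
nalbry + arcnal → zinyul (R5).
Using R1, zinyul and nalbry make zorpyr.
selnex would need paxbry and zinyul (R3), but paxbry is never obtained. eskule would need falsab, zinyul, and sabtal (R2), but sabtal is never obtained.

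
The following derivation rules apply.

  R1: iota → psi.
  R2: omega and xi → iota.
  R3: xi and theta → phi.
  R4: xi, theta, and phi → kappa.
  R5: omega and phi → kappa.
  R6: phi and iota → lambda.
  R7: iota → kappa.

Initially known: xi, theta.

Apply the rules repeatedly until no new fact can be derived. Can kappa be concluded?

From xi and theta, R3 gives phi.
From xi, theta, and phi, R4 gives kappa.

Yes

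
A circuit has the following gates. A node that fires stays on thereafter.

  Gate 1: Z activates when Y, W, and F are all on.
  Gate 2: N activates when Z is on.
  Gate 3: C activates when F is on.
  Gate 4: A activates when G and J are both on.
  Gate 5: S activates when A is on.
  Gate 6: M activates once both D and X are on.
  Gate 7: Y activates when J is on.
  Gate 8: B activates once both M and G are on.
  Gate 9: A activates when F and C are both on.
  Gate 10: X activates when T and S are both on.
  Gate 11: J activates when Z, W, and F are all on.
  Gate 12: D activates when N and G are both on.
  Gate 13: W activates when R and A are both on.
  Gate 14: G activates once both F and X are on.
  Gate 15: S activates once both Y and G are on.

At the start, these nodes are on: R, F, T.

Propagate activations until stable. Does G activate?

F is on, so C activates (Gate 3).
Gate 9: F and C on → A on.
Gate 5: A on → S on.
Gate 10: T and S on → X on.
Gate 14: F and X on → G on.

Yes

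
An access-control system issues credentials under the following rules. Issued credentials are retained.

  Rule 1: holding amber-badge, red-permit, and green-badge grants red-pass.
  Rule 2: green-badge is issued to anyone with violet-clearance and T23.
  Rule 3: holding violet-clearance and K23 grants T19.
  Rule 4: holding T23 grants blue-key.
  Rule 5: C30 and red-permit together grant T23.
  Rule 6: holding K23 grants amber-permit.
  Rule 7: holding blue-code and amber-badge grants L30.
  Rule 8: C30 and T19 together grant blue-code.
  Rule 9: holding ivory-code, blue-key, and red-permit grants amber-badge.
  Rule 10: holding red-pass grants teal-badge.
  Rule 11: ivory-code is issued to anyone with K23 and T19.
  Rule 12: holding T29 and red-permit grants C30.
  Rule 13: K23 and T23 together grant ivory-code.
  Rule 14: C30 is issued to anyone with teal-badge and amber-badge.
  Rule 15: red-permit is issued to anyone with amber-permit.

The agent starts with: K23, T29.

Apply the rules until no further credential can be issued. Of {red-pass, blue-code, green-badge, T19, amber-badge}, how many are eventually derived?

Holding K23 grants amber-permit (Rule 6).
Holding amber-permit grants red-permit (Rule 15).
Holding T29 and red-permit grants C30 (Rule 12).
Holding C30 and red-permit grants T23 (Rule 5).
Holding T23 grants blue-key (Rule 4).
Holding K23 and T23 grants ivory-code (Rule 13).
Holding ivory-code, blue-key, and red-permit grants amber-badge (Rule 9).
red-pass would need amber-badge, red-permit, and green-badge (Rule 1), but green-badge is never granted.
blue-code would need C30 and T19 (Rule 8), but T19 is never granted.
green-badge would need violet-clearance and T23 (Rule 2), but violet-clearance is never granted.
T19 would need violet-clearance and K23 (Rule 3), but violet-clearance is never granted.
amber-badge: reached.
Reached: amber-badge — 1 of the 5.

1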